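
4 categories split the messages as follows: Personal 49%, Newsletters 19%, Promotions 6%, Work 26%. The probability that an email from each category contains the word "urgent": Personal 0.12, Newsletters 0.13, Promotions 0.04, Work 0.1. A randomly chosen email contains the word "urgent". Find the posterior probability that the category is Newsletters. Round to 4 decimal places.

0.2207

Prior × likelihood for each hypothesis:
  Personal: 0.49 × 0.12 = 0.0588
  Newsletters: 0.19 × 0.13 = 0.0247
  Promotions: 0.06 × 0.04 = 0.0024
  Work: 0.26 × 0.1 = 0.026
Total = 0.1119.
P(Newsletters | evidence) = 0.0247 / 0.1119 ≈ 0.2207.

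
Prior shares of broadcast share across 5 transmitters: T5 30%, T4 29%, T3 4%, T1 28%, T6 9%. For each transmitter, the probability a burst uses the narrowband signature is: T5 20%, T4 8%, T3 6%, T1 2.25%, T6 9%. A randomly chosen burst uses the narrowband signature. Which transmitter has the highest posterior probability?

T5

By Bayes' rule, posterior ∝ prior × likelihood:
  T5: 0.3 × 0.2 = 0.06
  T4: 0.29 × 0.08 = 0.0232
  T3: 0.04 × 0.06 = 0.0024
  T1: 0.28 × 0.0225 = 0.0063
  T6: 0.09 × 0.09 = 0.0081
Sum = 0.1.
Largest term belongs to T5, so T5 is most probable.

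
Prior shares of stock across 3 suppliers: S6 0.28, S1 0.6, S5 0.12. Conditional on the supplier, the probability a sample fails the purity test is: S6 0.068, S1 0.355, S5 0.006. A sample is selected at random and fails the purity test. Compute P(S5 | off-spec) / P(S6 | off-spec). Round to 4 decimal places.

0.0378

Unnormalized posteriors (prior × likelihood):
  S6: 0.28 × 0.068 = 0.01904
  S1: 0.6 × 0.355 = 0.213
  S5: 0.12 × 0.006 = 0.00072
Sum = 0.23276.
The ratio is 0.00072 / 0.01904 (the normalizer cancels) = 0.0378.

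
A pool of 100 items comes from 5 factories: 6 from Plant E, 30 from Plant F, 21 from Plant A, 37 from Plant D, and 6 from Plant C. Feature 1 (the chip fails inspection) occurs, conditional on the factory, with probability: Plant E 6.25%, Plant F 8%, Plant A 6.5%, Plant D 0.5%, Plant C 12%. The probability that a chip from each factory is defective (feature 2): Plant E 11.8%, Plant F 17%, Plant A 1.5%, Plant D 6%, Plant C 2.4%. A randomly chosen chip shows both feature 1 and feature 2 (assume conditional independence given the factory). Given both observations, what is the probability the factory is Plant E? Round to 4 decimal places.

0.0883

By Bayes' rule, posterior ∝ prior × likelihood:
  Plant E: 0.06 × 0.0625 × 0.118 = 0.0004425
  Plant F: 0.3 × 0.08 × 0.17 = 0.00408
  Plant A: 0.21 × 0.065 × 0.015 = 0.00020475
  Plant D: 0.37 × 0.005 × 0.06 = 0.000111
  Plant C: 0.06 × 0.12 × 0.024 = 0.0001728
Normalizing constant = 0.00501105.
P(Plant E | evidence) = 0.0004425 / 0.00501105 ≈ 0.0883.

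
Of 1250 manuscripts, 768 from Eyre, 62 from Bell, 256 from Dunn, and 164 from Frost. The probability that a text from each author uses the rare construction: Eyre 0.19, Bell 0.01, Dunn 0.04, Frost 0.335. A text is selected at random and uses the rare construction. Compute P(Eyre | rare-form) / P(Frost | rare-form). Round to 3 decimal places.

Unnormalized posteriors (prior × likelihood):
  Eyre: 0.6144 × 0.19 = 0.116736
  Bell: 0.0496 × 0.01 = 0.000496
  Dunn: 0.2048 × 0.04 = 0.008192
  Frost: 0.1312 × 0.335 = 0.043952
Sum = 0.169376.
The ratio is 0.116736 / 0.043952 (the normalizer cancels) = 2.656.

2.656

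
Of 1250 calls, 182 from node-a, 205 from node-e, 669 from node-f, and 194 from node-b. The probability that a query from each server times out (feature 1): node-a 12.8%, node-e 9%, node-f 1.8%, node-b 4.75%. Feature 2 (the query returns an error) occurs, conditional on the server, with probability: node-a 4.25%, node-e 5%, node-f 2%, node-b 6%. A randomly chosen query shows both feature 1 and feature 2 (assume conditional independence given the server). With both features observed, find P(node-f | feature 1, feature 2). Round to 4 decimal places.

0.0890

Unnormalized posteriors (prior × likelihood):
  node-a: 0.1456 × 0.128 × 0.0425 = 0.000792064
  node-e: 0.164 × 0.09 × 0.05 = 0.000738
  node-f: 0.5352 × 0.018 × 0.02 = 0.000192672
  node-b: 0.1552 × 0.0475 × 0.06 = 0.00044232
Sum = 0.002165056.
P(node-f | evidence) = 0.000192672 / 0.002165056 ≈ 0.0890.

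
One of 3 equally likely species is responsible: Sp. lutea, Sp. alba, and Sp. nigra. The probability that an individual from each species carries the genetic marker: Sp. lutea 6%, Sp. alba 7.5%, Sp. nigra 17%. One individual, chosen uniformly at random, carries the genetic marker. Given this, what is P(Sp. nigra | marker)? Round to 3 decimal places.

With a uniform prior (1/3 each), posterior ∝ likelihood:
  Sp. lutea: 0.06
  Sp. alba: 0.075
  Sp. nigra: 0.17
Sum = 0.305.
P(Sp. nigra | evidence) = 0.17 / 0.305 ≈ 0.557.

0.557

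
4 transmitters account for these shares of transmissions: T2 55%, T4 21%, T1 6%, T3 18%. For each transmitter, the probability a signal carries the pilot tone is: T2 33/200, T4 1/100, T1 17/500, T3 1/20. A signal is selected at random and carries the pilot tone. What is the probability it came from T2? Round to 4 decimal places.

0.8735

Unnormalized posteriors (prior × likelihood):
  T2: 0.55 × 0.165 = 0.09075
  T4: 0.21 × 0.01 = 0.0021
  T1: 0.06 × 0.034 = 0.00204
  T3: 0.18 × 0.05 = 0.009
Sum = 0.10389.
P(T2 | evidence) = 0.09075 / 0.10389 ≈ 0.8735.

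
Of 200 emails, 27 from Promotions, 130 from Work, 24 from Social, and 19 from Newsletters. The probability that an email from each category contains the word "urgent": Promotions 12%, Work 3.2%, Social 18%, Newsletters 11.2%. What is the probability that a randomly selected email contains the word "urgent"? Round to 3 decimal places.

Compute prior × likelihood for every hypothesis:
  Promotions: 0.135 × 0.12 = 0.0162
  Work: 0.65 × 0.032 = 0.0208
  Social: 0.12 × 0.18 = 0.0216
  Newsletters: 0.095 × 0.112 = 0.01064
P(urgent-flag) = 0.0162 + 0.0208 + 0.0216 + 0.01064 = 0.06924 → 0.069.

0.069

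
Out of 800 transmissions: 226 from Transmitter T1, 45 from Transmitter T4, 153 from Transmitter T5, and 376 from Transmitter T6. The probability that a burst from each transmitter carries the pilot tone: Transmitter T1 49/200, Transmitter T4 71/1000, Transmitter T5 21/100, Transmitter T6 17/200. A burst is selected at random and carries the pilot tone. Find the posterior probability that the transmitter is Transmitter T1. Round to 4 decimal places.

Unnormalized posteriors (prior × likelihood):
  Transmitter T1: 0.2825 × 0.245 = 0.0692125
  Transmitter T4: 0.05625 × 0.071 = 0.00399375
  Transmitter T5: 0.19125 × 0.21 = 0.0401625
  Transmitter T6: 0.47 × 0.085 = 0.03995
Sum = 0.15331875.
P(Transmitter T1 | evidence) = 0.0692125 / 0.15331875 ≈ 0.4514.

0.4514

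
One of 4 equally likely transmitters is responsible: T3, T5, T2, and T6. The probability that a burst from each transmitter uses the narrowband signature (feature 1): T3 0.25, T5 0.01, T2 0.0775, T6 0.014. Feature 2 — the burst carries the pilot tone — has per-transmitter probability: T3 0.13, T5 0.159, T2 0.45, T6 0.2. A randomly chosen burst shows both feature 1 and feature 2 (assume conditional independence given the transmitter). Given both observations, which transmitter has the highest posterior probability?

Since the prior is uniform, the posterior is proportional to the likelihood:
  T3: 0.25 × 0.13 = 0.0325
  T5: 0.01 × 0.159 = 0.00159
  T2: 0.0775 × 0.45 = 0.034875
  T6: 0.014 × 0.2 = 0.0028
Normalizing constant = 0.071765.
Largest term belongs to T2, so T2 is most probable.

T2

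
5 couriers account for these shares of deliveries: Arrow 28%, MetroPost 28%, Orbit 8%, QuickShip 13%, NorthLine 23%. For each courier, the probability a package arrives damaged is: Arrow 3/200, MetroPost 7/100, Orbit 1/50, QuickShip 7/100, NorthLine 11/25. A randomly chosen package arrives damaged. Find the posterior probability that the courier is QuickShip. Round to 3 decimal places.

Unnormalized posteriors (prior × likelihood):
  Arrow: 0.28 × 0.015 = 0.0042
  MetroPost: 0.28 × 0.07 = 0.0196
  Orbit: 0.08 × 0.02 = 0.0016
  QuickShip: 0.13 × 0.07 = 0.0091
  NorthLine: 0.23 × 0.44 = 0.1012
Total = 0.1357.
P(QuickShip | evidence) = 0.0091 / 0.1357 ≈ 0.067.

0.067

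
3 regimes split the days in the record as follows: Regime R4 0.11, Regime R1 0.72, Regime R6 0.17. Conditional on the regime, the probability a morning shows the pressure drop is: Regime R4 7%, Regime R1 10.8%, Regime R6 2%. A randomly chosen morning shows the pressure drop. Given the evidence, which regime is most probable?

Regime R1

Compute prior × likelihood for every hypothesis:
  Regime R4: 0.11 × 0.07 = 0.0077
  Regime R1: 0.72 × 0.108 = 0.07776
  Regime R6: 0.17 × 0.02 = 0.0034
Sum = 0.08886.
Largest term belongs to Regime R1, so Regime R1 is most probable.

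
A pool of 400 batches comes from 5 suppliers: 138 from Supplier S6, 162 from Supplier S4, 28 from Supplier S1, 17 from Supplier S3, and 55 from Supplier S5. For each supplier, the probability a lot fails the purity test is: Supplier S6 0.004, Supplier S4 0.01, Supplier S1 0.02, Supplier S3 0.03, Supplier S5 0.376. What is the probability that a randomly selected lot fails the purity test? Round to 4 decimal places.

Prior × likelihood for each hypothesis:
  Supplier S6: 0.345 × 0.004 = 0.00138
  Supplier S4: 0.405 × 0.01 = 0.00405
  Supplier S1: 0.07 × 0.02 = 0.0014
  Supplier S3: 0.0425 × 0.03 = 0.001275
  Supplier S5: 0.1375 × 0.376 = 0.0517
P(off-spec) = 0.00138 + 0.00405 + 0.0014 + 0.001275 + 0.0517 = 0.059805 → 0.0598.

0.0598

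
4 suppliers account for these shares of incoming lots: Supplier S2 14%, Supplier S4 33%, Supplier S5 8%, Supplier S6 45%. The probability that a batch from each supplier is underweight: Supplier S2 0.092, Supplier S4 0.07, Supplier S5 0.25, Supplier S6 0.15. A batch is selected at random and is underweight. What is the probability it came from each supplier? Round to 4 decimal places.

Unnormalized posteriors (prior × likelihood):
  Supplier S2: 0.14 × 0.092 = 0.01288
  Supplier S4: 0.33 × 0.07 = 0.0231
  Supplier S5: 0.08 × 0.25 = 0.02
  Supplier S6: 0.45 × 0.15 = 0.0675
Total = 0.12348.
P(Supplier S2 | underweight) = 0.01288/0.12348 ≈ 0.1043
P(Supplier S4 | underweight) = 0.0231/0.12348 ≈ 0.1871
P(Supplier S5 | underweight) = 0.02/0.12348 ≈ 0.1620
P(Supplier S6 | underweight) = 0.0675/0.12348 ≈ 0.5466

Supplier S2 0.1043, Supplier S4 0.1871, Supplier S5 0.1620, Supplier S6 0.5466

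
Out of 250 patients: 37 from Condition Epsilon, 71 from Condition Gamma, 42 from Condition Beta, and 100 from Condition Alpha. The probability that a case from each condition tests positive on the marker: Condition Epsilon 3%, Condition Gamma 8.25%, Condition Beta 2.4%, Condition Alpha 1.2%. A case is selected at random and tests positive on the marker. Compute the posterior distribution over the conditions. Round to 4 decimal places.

Unnormalized posteriors (prior × likelihood):
  Condition Epsilon: 0.148 × 0.03 = 0.00444
  Condition Gamma: 0.284 × 0.0825 = 0.02343
  Condition Beta: 0.168 × 0.024 = 0.004032
  Condition Alpha: 0.4 × 0.012 = 0.0048
Sum = 0.036702.
P(Condition Epsilon | marker-positive) = 0.00444/0.036702 ≈ 0.1210
P(Condition Gamma | marker-positive) = 0.02343/0.036702 ≈ 0.6384
P(Condition Beta | marker-positive) = 0.004032/0.036702 ≈ 0.1099
P(Condition Alpha | marker-positive) = 0.0048/0.036702 ≈ 0.1308

Condition Epsilon 0.1210, Condition Gamma 0.6384, Condition Beta 0.1099, Condition Alpha 0.1308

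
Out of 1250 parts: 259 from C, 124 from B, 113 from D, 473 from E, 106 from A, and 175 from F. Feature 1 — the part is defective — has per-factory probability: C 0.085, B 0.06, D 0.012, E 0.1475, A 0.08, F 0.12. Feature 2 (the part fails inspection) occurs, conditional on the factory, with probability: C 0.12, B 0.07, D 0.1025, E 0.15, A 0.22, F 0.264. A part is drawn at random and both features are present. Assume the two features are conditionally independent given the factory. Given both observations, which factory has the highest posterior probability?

Unnormalized posteriors (prior × likelihood):
  C: 0.2072 × 0.085 × 0.12 = 0.00211344
  B: 0.0992 × 0.06 × 0.07 = 0.00041664
  D: 0.0904 × 0.012 × 0.1025 = 0.000111192
  E: 0.3784 × 0.1475 × 0.15 = 0.0083721
  A: 0.0848 × 0.08 × 0.22 = 0.00149248
  F: 0.14 × 0.12 × 0.264 = 0.0044352
Normalizing constant = 0.016941052.
Largest term belongs to E, so E is most probable.

E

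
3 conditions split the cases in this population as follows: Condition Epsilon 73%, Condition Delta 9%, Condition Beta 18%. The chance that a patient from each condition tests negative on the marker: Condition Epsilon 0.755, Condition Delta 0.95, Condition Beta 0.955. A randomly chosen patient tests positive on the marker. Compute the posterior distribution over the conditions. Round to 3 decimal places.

Condition Epsilon 0.934, Condition Delta 0.024, Condition Beta 0.042

Taking complements, P(marker-positive | each) = Condition Epsilon 0.245, Condition Delta 0.05, Condition Beta 0.045.
Unnormalized posteriors (prior × likelihood):
  Condition Epsilon: 0.73 × 0.245 = 0.17885
  Condition Delta: 0.09 × 0.05 = 0.0045
  Condition Beta: 0.18 × 0.045 = 0.0081
Normalizing constant = 0.19145.
P(Condition Epsilon | marker-positive) = 0.17885/0.19145 ≈ 0.934
P(Condition Delta | marker-positive) = 0.0045/0.19145 ≈ 0.024
P(Condition Beta | marker-positive) = 0.0081/0.19145 ≈ 0.042
(Check: 0.934+0.024+0.042 = 1.000.)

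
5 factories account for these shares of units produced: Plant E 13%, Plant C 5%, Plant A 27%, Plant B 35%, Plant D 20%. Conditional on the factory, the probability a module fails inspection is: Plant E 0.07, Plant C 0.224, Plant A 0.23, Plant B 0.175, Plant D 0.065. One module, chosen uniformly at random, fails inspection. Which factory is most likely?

Prior × likelihood for each hypothesis:
  Plant E: 0.13 × 0.07 = 0.0091
  Plant C: 0.05 × 0.224 = 0.0112
  Plant A: 0.27 × 0.23 = 0.0621
  Plant B: 0.35 × 0.175 = 0.06125
  Plant D: 0.2 × 0.065 = 0.013
Total = 0.15665.
Largest term belongs to Plant A, so Plant A is most probable.

Plant A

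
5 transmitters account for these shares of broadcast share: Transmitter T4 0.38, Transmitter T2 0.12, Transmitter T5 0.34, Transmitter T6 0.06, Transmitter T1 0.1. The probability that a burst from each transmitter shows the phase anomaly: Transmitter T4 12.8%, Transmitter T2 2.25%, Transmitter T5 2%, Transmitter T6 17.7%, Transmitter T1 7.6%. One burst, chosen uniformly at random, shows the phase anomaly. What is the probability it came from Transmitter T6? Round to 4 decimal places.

Unnormalized posteriors (prior × likelihood):
  Transmitter T4: 0.38 × 0.128 = 0.04864
  Transmitter T2: 0.12 × 0.0225 = 0.0027
  Transmitter T5: 0.34 × 0.02 = 0.0068
  Transmitter T6: 0.06 × 0.177 = 0.01062
  Transmitter T1: 0.1 × 0.076 = 0.0076
Sum = 0.07636.
P(Transmitter T6 | evidence) = 0.01062 / 0.07636 ≈ 0.1391.

0.1391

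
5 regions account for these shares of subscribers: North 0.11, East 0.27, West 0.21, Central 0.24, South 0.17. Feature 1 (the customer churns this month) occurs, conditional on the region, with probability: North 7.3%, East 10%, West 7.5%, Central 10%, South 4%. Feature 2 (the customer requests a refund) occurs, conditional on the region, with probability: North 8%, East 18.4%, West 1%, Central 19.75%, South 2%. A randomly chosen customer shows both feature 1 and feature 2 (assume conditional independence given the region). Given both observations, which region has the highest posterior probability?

East

Compute prior × likelihood for every hypothesis:
  North: 0.11 × 0.073 × 0.08 = 0.0006424
  East: 0.27 × 0.1 × 0.184 = 0.004968
  West: 0.21 × 0.075 × 0.01 = 0.0001575
  Central: 0.24 × 0.1 × 0.1975 = 0.00474
  South: 0.17 × 0.04 × 0.02 = 0.000136
Total = 0.0106439.
Largest term belongs to East, so East is most probable.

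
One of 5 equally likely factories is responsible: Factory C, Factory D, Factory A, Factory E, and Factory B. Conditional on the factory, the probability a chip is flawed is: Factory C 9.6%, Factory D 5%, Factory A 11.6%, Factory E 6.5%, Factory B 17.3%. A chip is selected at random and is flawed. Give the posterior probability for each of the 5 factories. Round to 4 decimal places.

Since the prior is uniform, the posterior is proportional to the likelihood:
  Factory C: 0.096
  Factory D: 0.05
  Factory A: 0.116
  Factory E: 0.065
  Factory B: 0.173
Normalizing constant = 0.5.
P(Factory C | flawed) = 0.096/0.5 ≈ 0.1920
P(Factory D | flawed) = 0.05/0.5 ≈ 0.1000
P(Factory A | flawed) = 0.116/0.5 ≈ 0.2320
P(Factory E | flawed) = 0.065/0.5 ≈ 0.1300
P(Factory B | flawed) = 0.173/0.5 ≈ 0.3460

Factory C 0.1920, Factory D 0.1000, Factory A 0.2320, Factory E 0.1300, Factory B 0.3460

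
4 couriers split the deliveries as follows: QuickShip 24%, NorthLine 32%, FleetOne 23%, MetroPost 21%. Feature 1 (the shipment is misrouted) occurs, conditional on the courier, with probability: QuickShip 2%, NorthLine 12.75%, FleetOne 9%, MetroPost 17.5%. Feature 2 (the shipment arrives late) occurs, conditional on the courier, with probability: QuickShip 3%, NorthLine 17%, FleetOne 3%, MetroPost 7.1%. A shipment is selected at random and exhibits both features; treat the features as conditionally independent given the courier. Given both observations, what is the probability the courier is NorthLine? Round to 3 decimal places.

Prior × likelihood for each hypothesis:
  QuickShip: 0.24 × 0.02 × 0.03 = 0.000144
  NorthLine: 0.32 × 0.1275 × 0.17 = 0.006936
  FleetOne: 0.23 × 0.09 × 0.03 = 0.000621
  MetroPost: 0.21 × 0.175 × 0.071 = 0.00260925
Total = 0.01031025.
P(NorthLine | evidence) = 0.006936 / 0.01031025 ≈ 0.673.

0.673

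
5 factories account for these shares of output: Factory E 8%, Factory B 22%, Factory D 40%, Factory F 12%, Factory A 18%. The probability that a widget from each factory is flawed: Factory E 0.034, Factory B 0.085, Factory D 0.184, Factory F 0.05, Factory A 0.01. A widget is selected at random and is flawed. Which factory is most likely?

Prior × likelihood for each hypothesis:
  Factory E: 0.08 × 0.034 = 0.00272
  Factory B: 0.22 × 0.085 = 0.0187
  Factory D: 0.4 × 0.184 = 0.0736
  Factory F: 0.12 × 0.05 = 0.006
  Factory A: 0.18 × 0.01 = 0.0018
Normalizing constant = 0.10282.
Largest term belongs to Factory D, so Factory D is most probable.

Factory D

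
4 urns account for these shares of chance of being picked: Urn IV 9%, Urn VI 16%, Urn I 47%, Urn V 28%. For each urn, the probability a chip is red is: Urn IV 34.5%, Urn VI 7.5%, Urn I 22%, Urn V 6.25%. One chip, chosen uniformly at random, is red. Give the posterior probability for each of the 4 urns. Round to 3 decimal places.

Prior × likelihood for each hypothesis:
  Urn IV: 0.09 × 0.345 = 0.03105
  Urn VI: 0.16 × 0.075 = 0.012
  Urn I: 0.47 × 0.22 = 0.1034
  Urn V: 0.28 × 0.0625 = 0.0175
Normalizing constant = 0.16395.
P(Urn IV | red) = 0.03105/0.16395 ≈ 0.189
P(Urn VI | red) = 0.012/0.16395 ≈ 0.073
P(Urn I | red) = 0.1034/0.16395 ≈ 0.631
P(Urn V | red) = 0.0175/0.16395 ≈ 0.107

Urn IV 0.189, Urn VI 0.073, Urn I 0.631, Urn V 0.107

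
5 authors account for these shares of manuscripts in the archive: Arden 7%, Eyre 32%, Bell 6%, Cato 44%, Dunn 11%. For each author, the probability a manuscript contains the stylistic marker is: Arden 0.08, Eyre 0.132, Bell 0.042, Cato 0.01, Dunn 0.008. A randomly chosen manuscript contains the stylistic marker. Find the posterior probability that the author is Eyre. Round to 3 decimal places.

0.759

Compute prior × likelihood for every hypothesis:
  Arden: 0.07 × 0.08 = 0.0056
  Eyre: 0.32 × 0.132 = 0.04224
  Bell: 0.06 × 0.042 = 0.00252
  Cato: 0.44 × 0.01 = 0.0044
  Dunn: 0.11 × 0.008 = 0.00088
Normalizing constant = 0.05564.
P(Eyre | evidence) = 0.04224 / 0.05564 ≈ 0.759.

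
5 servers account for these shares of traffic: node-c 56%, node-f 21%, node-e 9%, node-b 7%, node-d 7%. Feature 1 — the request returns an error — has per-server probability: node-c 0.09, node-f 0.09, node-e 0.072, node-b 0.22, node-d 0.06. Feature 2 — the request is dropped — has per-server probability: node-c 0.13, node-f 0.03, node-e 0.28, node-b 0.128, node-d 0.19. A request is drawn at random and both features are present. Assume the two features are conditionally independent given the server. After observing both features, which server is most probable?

Prior × likelihood for each hypothesis:
  node-c: 0.56 × 0.09 × 0.13 = 0.006552
  node-f: 0.21 × 0.09 × 0.03 = 0.000567
  node-e: 0.09 × 0.072 × 0.28 = 0.0018144
  node-b: 0.07 × 0.22 × 0.128 = 0.0019712
  node-d: 0.07 × 0.06 × 0.19 = 0.000798
Sum = 0.0117026.
Largest term belongs to node-c, so node-c is most probable.

node-c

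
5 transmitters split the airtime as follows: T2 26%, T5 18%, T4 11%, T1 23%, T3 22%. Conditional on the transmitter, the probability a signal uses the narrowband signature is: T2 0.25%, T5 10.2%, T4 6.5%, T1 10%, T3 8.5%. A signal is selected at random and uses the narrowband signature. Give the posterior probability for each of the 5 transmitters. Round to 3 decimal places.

T2 0.010, T5 0.271, T4 0.105, T1 0.339, T3 0.276

Compute prior × likelihood for every hypothesis:
  T2: 0.26 × 0.0025 = 0.00065
  T5: 0.18 × 0.102 = 0.01836
  T4: 0.11 × 0.065 = 0.00715
  T1: 0.23 × 0.1 = 0.023
  T3: 0.22 × 0.085 = 0.0187
Total = 0.06786.
P(T2 | narrowband) = 0.00065/0.06786 ≈ 0.010
P(T5 | narrowband) = 0.01836/0.06786 ≈ 0.271
P(T4 | narrowband) = 0.00715/0.06786 ≈ 0.105
P(T1 | narrowband) = 0.023/0.06786 ≈ 0.339
P(T3 | narrowband) = 0.0187/0.06786 ≈ 0.276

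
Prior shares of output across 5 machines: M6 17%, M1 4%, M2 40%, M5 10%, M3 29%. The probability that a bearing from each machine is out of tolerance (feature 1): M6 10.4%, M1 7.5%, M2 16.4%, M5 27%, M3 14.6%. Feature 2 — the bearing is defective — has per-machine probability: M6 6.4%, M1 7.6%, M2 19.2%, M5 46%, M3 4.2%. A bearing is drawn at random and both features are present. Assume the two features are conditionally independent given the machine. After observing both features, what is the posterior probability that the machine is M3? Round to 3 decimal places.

0.063

Compute prior × likelihood for every hypothesis:
  M6: 0.17 × 0.104 × 0.064 = 0.00113152
  M1: 0.04 × 0.075 × 0.076 = 0.000228
  M2: 0.4 × 0.164 × 0.192 = 0.0125952
  M5: 0.1 × 0.27 × 0.46 = 0.01242
  M3: 0.29 × 0.146 × 0.042 = 0.00177828
Normalizing constant = 0.028153.
P(M3 | evidence) = 0.00177828 / 0.028153 ≈ 0.063.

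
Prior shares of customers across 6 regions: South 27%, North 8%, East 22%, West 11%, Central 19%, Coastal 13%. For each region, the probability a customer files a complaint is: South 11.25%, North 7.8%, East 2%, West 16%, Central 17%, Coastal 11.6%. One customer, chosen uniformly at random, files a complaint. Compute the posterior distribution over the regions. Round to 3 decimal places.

Compute prior × likelihood for every hypothesis:
  South: 0.27 × 0.1125 = 0.030375
  North: 0.08 × 0.078 = 0.00624
  East: 0.22 × 0.02 = 0.0044
  West: 0.11 × 0.16 = 0.0176
  Central: 0.19 × 0.17 = 0.0323
  Coastal: 0.13 × 0.116 = 0.01508
Sum = 0.105995.
P(South | complaint) = 0.030375/0.105995 ≈ 0.287
P(North | complaint) = 0.00624/0.105995 ≈ 0.059
P(East | complaint) = 0.0044/0.105995 ≈ 0.042
P(West | complaint) = 0.0176/0.105995 ≈ 0.166
P(Central | complaint) = 0.0323/0.105995 ≈ 0.305
P(Coastal | complaint) = 0.01508/0.105995 ≈ 0.142
(Check: 0.287+0.059+0.042+0.166+0.305+0.142 = 1.001.)

South 0.287, North 0.059, East 0.042, West 0.166, Central 0.305, Coastal 0.142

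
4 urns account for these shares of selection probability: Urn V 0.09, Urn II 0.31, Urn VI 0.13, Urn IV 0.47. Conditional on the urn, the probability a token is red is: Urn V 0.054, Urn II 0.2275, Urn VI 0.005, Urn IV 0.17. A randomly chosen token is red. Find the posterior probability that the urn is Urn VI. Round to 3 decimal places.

0.004

Compute prior × likelihood for every hypothesis:
  Urn V: 0.09 × 0.054 = 0.00486
  Urn II: 0.31 × 0.2275 = 0.070525
  Urn VI: 0.13 × 0.005 = 0.00065
  Urn IV: 0.47 × 0.17 = 0.0799
Normalizing constant = 0.155935.
P(Urn VI | evidence) = 0.00065 / 0.155935 ≈ 0.004.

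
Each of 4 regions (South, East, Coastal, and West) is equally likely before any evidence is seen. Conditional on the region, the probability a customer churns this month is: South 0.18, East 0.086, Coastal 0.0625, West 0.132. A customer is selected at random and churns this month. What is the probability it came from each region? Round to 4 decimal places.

South 0.3909, East 0.1868, Coastal 0.1357, West 0.2866

With a uniform prior (1/4 each), posterior ∝ likelihood:
  South: 0.18
  East: 0.086
  Coastal: 0.0625
  West: 0.132
Sum = 0.4605.
P(South | churn) = 0.18/0.4605 ≈ 0.3909
P(East | churn) = 0.086/0.4605 ≈ 0.1868
P(Coastal | churn) = 0.0625/0.4605 ≈ 0.1357
P(West | churn) = 0.132/0.4605 ≈ 0.2866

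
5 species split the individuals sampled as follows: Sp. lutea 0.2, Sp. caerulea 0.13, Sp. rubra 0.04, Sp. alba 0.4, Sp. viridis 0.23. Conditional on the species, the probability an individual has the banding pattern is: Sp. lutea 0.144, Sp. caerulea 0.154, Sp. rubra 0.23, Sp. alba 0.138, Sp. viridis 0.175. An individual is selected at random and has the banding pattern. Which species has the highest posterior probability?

Unnormalized posteriors (prior × likelihood):
  Sp. lutea: 0.2 × 0.144 = 0.0288
  Sp. caerulea: 0.13 × 0.154 = 0.02002
  Sp. rubra: 0.04 × 0.23 = 0.0092
  Sp. alba: 0.4 × 0.138 = 0.0552
  Sp. viridis: 0.23 × 0.175 = 0.04025
Total = 0.15347.
Largest term belongs to Sp. alba, so Sp. alba is most probable.

Sp. alba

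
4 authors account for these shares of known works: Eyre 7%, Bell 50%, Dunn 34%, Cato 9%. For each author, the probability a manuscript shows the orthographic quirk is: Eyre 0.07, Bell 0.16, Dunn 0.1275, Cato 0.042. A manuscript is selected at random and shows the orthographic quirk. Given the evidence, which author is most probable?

Prior × likelihood for each hypothesis:
  Eyre: 0.07 × 0.07 = 0.0049
  Bell: 0.5 × 0.16 = 0.08
  Dunn: 0.34 × 0.1275 = 0.04335
  Cato: 0.09 × 0.042 = 0.00378
Total = 0.13203.
Largest term belongs to Bell, so Bell is most probable.

Bell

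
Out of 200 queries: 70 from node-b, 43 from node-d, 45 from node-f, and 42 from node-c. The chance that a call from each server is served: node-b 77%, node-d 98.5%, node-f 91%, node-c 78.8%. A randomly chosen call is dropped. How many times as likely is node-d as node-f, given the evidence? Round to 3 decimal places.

0.159

Taking complements, P(dropped | each) = node-b 0.23, node-d 0.015, node-f 0.09, node-c 0.212.
Compute prior × likelihood for every hypothesis:
  node-b: 0.35 × 0.23 = 0.0805
  node-d: 0.215 × 0.015 = 0.003225
  node-f: 0.225 × 0.09 = 0.02025
  node-c: 0.21 × 0.212 = 0.04452
Sum = 0.148495.
The ratio is 0.003225 / 0.02025 (the normalizer cancels) = 0.159.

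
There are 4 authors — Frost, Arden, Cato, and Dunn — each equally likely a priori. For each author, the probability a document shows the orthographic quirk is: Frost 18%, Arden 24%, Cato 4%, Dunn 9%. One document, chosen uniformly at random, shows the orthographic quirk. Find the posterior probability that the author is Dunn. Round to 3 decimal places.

0.164

With a uniform prior (1/4 each), posterior ∝ likelihood:
  Frost: 0.18
  Arden: 0.24
  Cato: 0.04
  Dunn: 0.09
Normalizing constant = 0.55.
P(Dunn | evidence) = 0.09 / 0.55 ≈ 0.164.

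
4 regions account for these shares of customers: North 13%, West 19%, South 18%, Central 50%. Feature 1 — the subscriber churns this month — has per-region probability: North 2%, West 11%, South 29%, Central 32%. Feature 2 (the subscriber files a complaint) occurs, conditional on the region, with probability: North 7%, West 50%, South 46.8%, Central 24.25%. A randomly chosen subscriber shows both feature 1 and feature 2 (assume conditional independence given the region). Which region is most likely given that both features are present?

Central

Unnormalized posteriors (prior × likelihood):
  North: 0.13 × 0.02 × 0.07 = 0.000182
  West: 0.19 × 0.11 × 0.5 = 0.01045
  South: 0.18 × 0.29 × 0.468 = 0.0244296
  Central: 0.5 × 0.32 × 0.2425 = 0.0388
Total = 0.0738616.
Largest term belongs to Central, so Central is most probable.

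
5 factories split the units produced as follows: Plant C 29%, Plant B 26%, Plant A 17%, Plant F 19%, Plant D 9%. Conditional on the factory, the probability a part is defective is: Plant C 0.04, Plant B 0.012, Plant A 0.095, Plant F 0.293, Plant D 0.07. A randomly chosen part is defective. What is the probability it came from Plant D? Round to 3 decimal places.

Unnormalized posteriors (prior × likelihood):
  Plant C: 0.29 × 0.04 = 0.0116
  Plant B: 0.26 × 0.012 = 0.00312
  Plant A: 0.17 × 0.095 = 0.01615
  Plant F: 0.19 × 0.293 = 0.05567
  Plant D: 0.09 × 0.07 = 0.0063
Normalizing constant = 0.09284.
P(Plant D | evidence) = 0.0063 / 0.09284 ≈ 0.068.

0.068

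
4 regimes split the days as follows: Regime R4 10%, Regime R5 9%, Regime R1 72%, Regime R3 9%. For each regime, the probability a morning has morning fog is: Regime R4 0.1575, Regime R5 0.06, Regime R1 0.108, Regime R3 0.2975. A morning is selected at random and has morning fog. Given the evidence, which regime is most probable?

Regime R1

Compute prior × likelihood for every hypothesis:
  Regime R4: 0.1 × 0.1575 = 0.01575
  Regime R5: 0.09 × 0.06 = 0.0054
  Regime R1: 0.72 × 0.108 = 0.07776
  Regime R3: 0.09 × 0.2975 = 0.026775
Total = 0.125685.
Largest term belongs to Regime R1, so Regime R1 is most probable.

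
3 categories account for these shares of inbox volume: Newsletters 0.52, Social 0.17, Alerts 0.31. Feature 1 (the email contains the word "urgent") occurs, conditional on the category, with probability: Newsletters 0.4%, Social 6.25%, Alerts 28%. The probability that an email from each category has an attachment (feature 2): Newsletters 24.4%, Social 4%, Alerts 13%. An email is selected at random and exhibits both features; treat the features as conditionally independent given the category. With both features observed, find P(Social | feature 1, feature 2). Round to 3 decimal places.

0.035

By Bayes' rule, posterior ∝ prior × likelihood:
  Newsletters: 0.52 × 0.004 × 0.244 = 0.00050752
  Social: 0.17 × 0.0625 × 0.04 = 0.000425
  Alerts: 0.31 × 0.28 × 0.13 = 0.011284
Total = 0.01221652.
P(Social | evidence) = 0.000425 / 0.01221652 ≈ 0.035.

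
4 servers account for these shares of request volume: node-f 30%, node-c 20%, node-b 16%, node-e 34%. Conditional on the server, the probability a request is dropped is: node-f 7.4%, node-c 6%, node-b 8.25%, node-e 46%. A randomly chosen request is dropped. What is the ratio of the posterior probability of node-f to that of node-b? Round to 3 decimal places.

Compute prior × likelihood for every hypothesis:
  node-f: 0.3 × 0.074 = 0.0222
  node-c: 0.2 × 0.06 = 0.012
  node-b: 0.16 × 0.0825 = 0.0132
  node-e: 0.34 × 0.46 = 0.1564
Normalizing constant = 0.2038.
The ratio is 0.0222 / 0.0132 (the normalizer cancels) = 1.682.

1.682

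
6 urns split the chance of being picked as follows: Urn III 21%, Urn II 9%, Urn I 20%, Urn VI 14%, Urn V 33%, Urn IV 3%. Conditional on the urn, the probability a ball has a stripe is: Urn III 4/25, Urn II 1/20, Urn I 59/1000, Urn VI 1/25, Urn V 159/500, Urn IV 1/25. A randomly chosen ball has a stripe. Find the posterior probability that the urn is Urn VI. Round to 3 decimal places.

0.035

Prior × likelihood for each hypothesis:
  Urn III: 0.21 × 0.16 = 0.0336
  Urn II: 0.09 × 0.05 = 0.0045
  Urn I: 0.2 × 0.059 = 0.0118
  Urn VI: 0.14 × 0.04 = 0.0056
  Urn V: 0.33 × 0.318 = 0.10494
  Urn IV: 0.03 × 0.04 = 0.0012
Total = 0.16164.
P(Urn VI | evidence) = 0.0056 / 0.16164 ≈ 0.035.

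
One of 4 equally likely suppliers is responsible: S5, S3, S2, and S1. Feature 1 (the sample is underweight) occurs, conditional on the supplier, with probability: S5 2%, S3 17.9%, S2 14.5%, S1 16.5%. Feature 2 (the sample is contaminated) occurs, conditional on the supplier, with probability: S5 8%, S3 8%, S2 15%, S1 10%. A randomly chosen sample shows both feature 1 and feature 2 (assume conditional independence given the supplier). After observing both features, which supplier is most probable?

S2

With a uniform prior (1/4 each), posterior ∝ likelihood:
  S5: 0.02 × 0.08 = 0.0016
  S3: 0.179 × 0.08 = 0.01432
  S2: 0.145 × 0.15 = 0.02175
  S1: 0.165 × 0.1 = 0.0165
Total = 0.05417.
Largest term belongs to S2, so S2 is most probable.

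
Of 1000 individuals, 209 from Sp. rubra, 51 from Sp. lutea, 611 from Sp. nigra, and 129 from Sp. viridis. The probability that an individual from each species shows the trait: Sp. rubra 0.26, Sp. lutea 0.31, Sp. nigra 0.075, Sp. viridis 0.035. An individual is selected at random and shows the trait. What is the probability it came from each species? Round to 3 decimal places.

Prior × likelihood for each hypothesis:
  Sp. rubra: 0.209 × 0.26 = 0.05434
  Sp. lutea: 0.051 × 0.31 = 0.01581
  Sp. nigra: 0.611 × 0.075 = 0.045825
  Sp. viridis: 0.129 × 0.035 = 0.004515
Total = 0.12049.
P(Sp. rubra | trait) = 0.05434/0.12049 ≈ 0.451
P(Sp. lutea | trait) = 0.01581/0.12049 ≈ 0.131
P(Sp. nigra | trait) = 0.045825/0.12049 ≈ 0.380
P(Sp. viridis | trait) = 0.004515/0.12049 ≈ 0.037
(Check: 0.451+0.131+0.380+0.037 = 0.999.)

Sp. rubra 0.451, Sp. lutea 0.131, Sp. nigra 0.380, Sp. viridis 0.037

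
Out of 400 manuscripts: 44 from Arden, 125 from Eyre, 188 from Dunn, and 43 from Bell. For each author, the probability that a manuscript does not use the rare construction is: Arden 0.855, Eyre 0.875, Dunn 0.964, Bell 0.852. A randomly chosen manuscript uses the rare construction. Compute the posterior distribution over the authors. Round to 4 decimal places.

Arden 0.1816, Eyre 0.4447, Dunn 0.1926, Bell 0.1811

Taking complements, P(rare-form | each) = Arden 0.145, Eyre 0.125, Dunn 0.036, Bell 0.148.
By Bayes' rule, posterior ∝ prior × likelihood:
  Arden: 0.11 × 0.145 = 0.01595
  Eyre: 0.3125 × 0.125 = 0.0390625
  Dunn: 0.47 × 0.036 = 0.01692
  Bell: 0.1075 × 0.148 = 0.01591
Total = 0.0878425.
P(Arden | rare-form) = 0.01595/0.0878425 ≈ 0.1816
P(Eyre | rare-form) = 0.0390625/0.0878425 ≈ 0.4447
P(Dunn | rare-form) = 0.01692/0.0878425 ≈ 0.1926
P(Bell | rare-form) = 0.01591/0.0878425 ≈ 0.1811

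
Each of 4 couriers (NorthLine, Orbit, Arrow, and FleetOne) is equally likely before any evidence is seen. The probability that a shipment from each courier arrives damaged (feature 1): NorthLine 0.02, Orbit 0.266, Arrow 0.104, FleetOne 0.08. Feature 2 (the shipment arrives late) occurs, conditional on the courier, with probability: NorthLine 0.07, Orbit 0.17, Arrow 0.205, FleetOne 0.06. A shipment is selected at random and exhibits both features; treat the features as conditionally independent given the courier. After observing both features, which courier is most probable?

Orbit

With a uniform prior (1/4 each), posterior ∝ likelihood:
  NorthLine: 0.02 × 0.07 = 0.0014
  Orbit: 0.266 × 0.17 = 0.04522
  Arrow: 0.104 × 0.205 = 0.02132
  FleetOne: 0.08 × 0.06 = 0.0048
Normalizing constant = 0.07274.
Largest term belongs to Orbit, so Orbit is most probable.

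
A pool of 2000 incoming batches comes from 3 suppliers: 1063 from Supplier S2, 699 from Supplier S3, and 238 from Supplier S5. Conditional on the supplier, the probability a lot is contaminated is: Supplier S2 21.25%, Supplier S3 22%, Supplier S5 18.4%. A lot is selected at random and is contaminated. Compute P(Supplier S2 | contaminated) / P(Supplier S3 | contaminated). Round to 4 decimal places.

1.4689

By Bayes' rule, posterior ∝ prior × likelihood:
  Supplier S2: 0.5315 × 0.2125 = 0.11294375
  Supplier S3: 0.3495 × 0.22 = 0.07689
  Supplier S5: 0.119 × 0.184 = 0.021896
Total = 0.21172975.
The ratio is 0.11294375 / 0.07689 (the normalizer cancels) = 1.4689.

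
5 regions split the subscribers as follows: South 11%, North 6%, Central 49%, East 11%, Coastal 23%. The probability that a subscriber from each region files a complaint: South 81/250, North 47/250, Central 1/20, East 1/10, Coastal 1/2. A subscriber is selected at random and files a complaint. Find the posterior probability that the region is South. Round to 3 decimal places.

Unnormalized posteriors (prior × likelihood):
  South: 0.11 × 0.324 = 0.03564
  North: 0.06 × 0.188 = 0.01128
  Central: 0.49 × 0.05 = 0.0245
  East: 0.11 × 0.1 = 0.011
  Coastal: 0.23 × 0.5 = 0.115
Normalizing constant = 0.19742.
P(South | evidence) = 0.03564 / 0.19742 ≈ 0.181.

0.181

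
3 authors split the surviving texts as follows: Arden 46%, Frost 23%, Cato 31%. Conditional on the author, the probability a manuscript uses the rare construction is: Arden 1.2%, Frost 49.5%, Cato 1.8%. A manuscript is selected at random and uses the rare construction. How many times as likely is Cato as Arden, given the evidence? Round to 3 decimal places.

1.011

By Bayes' rule, posterior ∝ prior × likelihood:
  Arden: 0.46 × 0.012 = 0.00552
  Frost: 0.23 × 0.495 = 0.11385
  Cato: 0.31 × 0.018 = 0.00558
Normalizing constant = 0.12495.
The ratio is 0.00558 / 0.00552 (the normalizer cancels) = 1.011.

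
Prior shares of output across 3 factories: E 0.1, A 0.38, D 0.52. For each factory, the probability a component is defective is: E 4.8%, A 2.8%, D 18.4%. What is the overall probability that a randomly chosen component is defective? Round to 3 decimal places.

0.111

Unnormalized posteriors (prior × likelihood):
  E: 0.1 × 0.048 = 0.0048
  A: 0.38 × 0.028 = 0.01064
  D: 0.52 × 0.184 = 0.09568
P(defective) = 0.0048 + 0.01064 + 0.09568 = 0.11112 → 0.111.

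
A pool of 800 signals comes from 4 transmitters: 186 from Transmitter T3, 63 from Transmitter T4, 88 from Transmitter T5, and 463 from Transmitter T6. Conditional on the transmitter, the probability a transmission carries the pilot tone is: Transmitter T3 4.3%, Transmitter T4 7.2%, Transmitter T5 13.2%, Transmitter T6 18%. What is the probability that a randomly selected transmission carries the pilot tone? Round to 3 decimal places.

Prior × likelihood for each hypothesis:
  Transmitter T3: 0.2325 × 0.043 = 0.0099975
  Transmitter T4: 0.07875 × 0.072 = 0.00567
  Transmitter T5: 0.11 × 0.132 = 0.01452
  Transmitter T6: 0.57875 × 0.18 = 0.104175
P(pilot) = 0.0099975 + 0.00567 + 0.01452 + 0.104175 = 0.1343625 → 0.134.

0.134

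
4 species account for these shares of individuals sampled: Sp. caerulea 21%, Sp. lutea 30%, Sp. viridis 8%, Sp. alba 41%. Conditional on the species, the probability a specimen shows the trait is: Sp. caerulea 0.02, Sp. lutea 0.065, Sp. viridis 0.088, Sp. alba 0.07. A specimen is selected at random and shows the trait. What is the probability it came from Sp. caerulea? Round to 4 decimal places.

Prior × likelihood for each hypothesis:
  Sp. caerulea: 0.21 × 0.02 = 0.0042
  Sp. lutea: 0.3 × 0.065 = 0.0195
  Sp. viridis: 0.08 × 0.088 = 0.00704
  Sp. alba: 0.41 × 0.07 = 0.0287
Total = 0.05944.
P(Sp. caerulea | evidence) = 0.0042 / 0.05944 ≈ 0.0707.

0.0707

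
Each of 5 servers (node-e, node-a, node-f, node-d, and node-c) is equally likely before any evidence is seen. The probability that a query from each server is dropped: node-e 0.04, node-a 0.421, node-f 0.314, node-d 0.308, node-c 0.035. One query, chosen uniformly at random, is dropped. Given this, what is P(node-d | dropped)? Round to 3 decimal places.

0.275

With a uniform prior (1/5 each), posterior ∝ likelihood:
  node-e: 0.04
  node-a: 0.421
  node-f: 0.314
  node-d: 0.308
  node-c: 0.035
Total = 1.118.
P(node-d | evidence) = 0.308 / 1.118 ≈ 0.275.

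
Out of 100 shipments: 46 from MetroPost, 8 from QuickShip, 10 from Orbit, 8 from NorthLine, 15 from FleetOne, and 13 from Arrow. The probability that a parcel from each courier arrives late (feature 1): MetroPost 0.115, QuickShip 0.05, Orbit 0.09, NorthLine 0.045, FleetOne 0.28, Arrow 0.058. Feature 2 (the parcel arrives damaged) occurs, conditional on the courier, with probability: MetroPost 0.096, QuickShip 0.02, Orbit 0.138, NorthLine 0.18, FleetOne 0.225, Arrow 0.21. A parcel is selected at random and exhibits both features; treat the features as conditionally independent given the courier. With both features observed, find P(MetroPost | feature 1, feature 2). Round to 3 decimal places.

Compute prior × likelihood for every hypothesis:
  MetroPost: 0.46 × 0.115 × 0.096 = 0.0050784
  QuickShip: 0.08 × 0.05 × 0.02 = 0.00008
  Orbit: 0.1 × 0.09 × 0.138 = 0.001242
  NorthLine: 0.08 × 0.045 × 0.18 = 0.000648
  FleetOne: 0.15 × 0.28 × 0.225 = 0.00945
  Arrow: 0.13 × 0.058 × 0.21 = 0.0015834
Sum = 0.0180818.
P(MetroPost | evidence) = 0.0050784 / 0.0180818 ≈ 0.281.

0.281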